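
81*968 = 78408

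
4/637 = 4/637  =  0.01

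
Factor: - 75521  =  -75521^1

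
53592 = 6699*8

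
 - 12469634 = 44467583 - 56937217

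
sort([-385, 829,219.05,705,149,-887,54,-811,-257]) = [-887, - 811, - 385, - 257, 54,149,219.05,705,829]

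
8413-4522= 3891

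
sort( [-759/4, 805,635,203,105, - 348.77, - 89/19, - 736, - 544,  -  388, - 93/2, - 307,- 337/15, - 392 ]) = [ - 736,- 544 , -392, -388,-348.77 , - 307,-759/4, - 93/2, - 337/15  , - 89/19,105, 203, 635, 805] 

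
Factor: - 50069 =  - 50069^1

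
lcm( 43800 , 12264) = 306600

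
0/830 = 0 = 0.00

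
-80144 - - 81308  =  1164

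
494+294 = 788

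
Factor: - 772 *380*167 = -2^4 *5^1*19^1*167^1*193^1 = - 48991120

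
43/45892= 43/45892 = 0.00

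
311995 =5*62399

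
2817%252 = 45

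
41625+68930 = 110555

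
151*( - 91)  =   - 13741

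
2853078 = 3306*863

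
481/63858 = 481/63858 = 0.01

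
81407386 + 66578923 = 147986309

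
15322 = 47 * 326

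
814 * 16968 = 13811952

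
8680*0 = 0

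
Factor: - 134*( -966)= 129444 =2^2*3^1*7^1*23^1*67^1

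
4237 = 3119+1118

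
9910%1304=782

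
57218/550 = 104 + 9/275 = 104.03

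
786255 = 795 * 989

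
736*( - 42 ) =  - 30912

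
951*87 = 82737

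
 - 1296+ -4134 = -5430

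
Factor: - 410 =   -  2^1*5^1*41^1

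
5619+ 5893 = 11512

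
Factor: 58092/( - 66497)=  - 2^2*3^1*29^(  -  1)*47^1*103^1 * 2293^( - 1) 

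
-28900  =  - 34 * 850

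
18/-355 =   -  18/355 = -  0.05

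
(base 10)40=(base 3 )1111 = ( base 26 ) 1E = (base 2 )101000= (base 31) 19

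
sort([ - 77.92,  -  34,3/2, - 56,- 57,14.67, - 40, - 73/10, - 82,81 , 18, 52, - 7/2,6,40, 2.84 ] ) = [ - 82, - 77.92, - 57, - 56, - 40, -34, - 73/10, - 7/2, 3/2,2.84,6 , 14.67,18, 40, 52,81] 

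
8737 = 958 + 7779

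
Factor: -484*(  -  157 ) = 2^2*11^2* 157^1  =  75988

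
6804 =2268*3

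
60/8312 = 15/2078 = 0.01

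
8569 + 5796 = 14365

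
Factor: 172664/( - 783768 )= - 3^ ( - 1 )*17^ (  -  2 )*191^1 = - 191/867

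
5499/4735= 5499/4735= 1.16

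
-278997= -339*823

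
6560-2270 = 4290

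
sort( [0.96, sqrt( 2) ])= [ 0.96, sqrt( 2) ] 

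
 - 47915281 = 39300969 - 87216250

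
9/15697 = 9/15697 = 0.00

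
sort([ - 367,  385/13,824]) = [-367, 385/13 , 824] 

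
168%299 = 168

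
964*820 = 790480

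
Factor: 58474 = 2^1  *  13^2*173^1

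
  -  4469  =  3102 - 7571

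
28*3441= 96348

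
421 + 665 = 1086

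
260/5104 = 65/1276 = 0.05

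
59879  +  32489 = 92368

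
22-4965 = - 4943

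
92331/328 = 92331/328= 281.50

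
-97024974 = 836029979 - 933054953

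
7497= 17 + 7480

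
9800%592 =328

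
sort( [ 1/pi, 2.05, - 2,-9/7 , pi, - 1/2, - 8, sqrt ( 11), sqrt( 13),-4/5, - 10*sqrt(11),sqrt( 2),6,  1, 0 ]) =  [ - 10 * sqrt( 11 ), - 8, - 2, - 9/7,  -  4/5, - 1/2,0, 1/pi, 1, sqrt( 2), 2.05, pi, sqrt( 11),sqrt( 13),6] 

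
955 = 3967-3012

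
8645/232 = 8645/232 = 37.26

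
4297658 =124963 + 4172695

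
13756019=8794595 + 4961424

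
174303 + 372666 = 546969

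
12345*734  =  9061230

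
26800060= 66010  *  406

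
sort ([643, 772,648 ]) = [643,648,772 ]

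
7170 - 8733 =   -  1563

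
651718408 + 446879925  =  1098598333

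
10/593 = 10/593 = 0.02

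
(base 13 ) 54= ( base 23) 30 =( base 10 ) 69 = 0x45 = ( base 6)153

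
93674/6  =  46837/3 = 15612.33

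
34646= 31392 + 3254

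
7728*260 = 2009280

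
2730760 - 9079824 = -6349064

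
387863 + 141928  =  529791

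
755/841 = 755/841  =  0.90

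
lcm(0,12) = 0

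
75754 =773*98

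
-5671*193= - 1094503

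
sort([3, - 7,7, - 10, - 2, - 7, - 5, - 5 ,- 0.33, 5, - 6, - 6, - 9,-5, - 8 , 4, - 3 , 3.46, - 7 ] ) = [  -  10, -9,-8, - 7, - 7,-7, - 6,  -  6,  -  5,- 5 ,  -  5, - 3,  -  2,  -  0.33,3, 3.46,  4, 5, 7]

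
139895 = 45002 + 94893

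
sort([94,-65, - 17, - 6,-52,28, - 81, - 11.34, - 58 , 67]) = [ - 81,-65, - 58, - 52, - 17, - 11.34, - 6, 28 , 67,94]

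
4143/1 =4143 = 4143.00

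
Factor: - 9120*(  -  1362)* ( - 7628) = -94750744320=-2^8*3^2*5^1*19^1*227^1 *1907^1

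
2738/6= 1369/3   =  456.33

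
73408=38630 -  - 34778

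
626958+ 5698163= 6325121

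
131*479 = 62749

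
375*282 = 105750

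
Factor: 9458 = 2^1*4729^1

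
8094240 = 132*61320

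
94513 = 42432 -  - 52081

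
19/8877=19/8877 = 0.00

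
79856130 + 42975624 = 122831754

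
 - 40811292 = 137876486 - 178687778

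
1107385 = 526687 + 580698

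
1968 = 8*246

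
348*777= 270396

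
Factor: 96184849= 3697^1*26017^1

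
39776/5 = 7955 + 1/5 = 7955.20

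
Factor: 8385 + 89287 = 97672 = 2^3 * 29^1*421^1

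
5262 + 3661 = 8923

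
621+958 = 1579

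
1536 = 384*4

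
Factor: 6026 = 2^1*23^1 * 131^1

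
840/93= 280/31 = 9.03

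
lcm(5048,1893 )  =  15144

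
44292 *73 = 3233316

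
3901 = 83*47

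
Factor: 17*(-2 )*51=-2^1*3^1*17^2  =  -1734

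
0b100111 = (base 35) 14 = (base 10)39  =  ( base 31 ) 18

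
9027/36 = 1003/4 = 250.75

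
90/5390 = 9/539 = 0.02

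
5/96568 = 5/96568 =0.00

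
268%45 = 43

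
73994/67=73994/67 = 1104.39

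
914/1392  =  457/696 = 0.66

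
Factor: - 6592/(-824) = 8 =2^3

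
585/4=146 + 1/4  =  146.25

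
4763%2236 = 291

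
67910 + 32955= 100865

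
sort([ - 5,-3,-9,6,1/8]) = [ - 9, - 5, - 3,1/8,6] 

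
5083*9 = 45747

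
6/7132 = 3/3566 = 0.00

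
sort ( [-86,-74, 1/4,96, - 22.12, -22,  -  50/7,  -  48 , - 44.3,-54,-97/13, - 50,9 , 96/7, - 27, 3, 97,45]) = [ - 86, - 74,  -  54 ,-50, - 48 , - 44.3, - 27,  -  22.12, -22,-97/13,- 50/7,1/4  ,  3 , 9, 96/7,  45, 96, 97] 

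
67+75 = 142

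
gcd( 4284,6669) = 9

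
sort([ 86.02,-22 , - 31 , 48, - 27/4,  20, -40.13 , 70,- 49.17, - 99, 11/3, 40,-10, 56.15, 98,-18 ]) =[ -99 , -49.17, -40.13, - 31,-22, -18  , - 10, - 27/4, 11/3, 20,40, 48,56.15, 70, 86.02, 98 ]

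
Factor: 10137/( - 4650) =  - 109/50  =  - 2^( - 1)*5^( - 2)*109^1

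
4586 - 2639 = 1947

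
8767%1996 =783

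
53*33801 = 1791453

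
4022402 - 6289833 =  - 2267431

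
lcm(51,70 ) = 3570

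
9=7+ 2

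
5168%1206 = 344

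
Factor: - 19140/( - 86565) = 2^2*11^1 * 199^(  -  1) = 44/199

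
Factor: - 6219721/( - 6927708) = 2^( - 2 ) * 3^( - 1)*59^1*229^( - 1)*271^1*389^1* 2521^(- 1)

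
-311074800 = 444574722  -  755649522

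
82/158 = 41/79 = 0.52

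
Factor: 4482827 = 181^1 * 24767^1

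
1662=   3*554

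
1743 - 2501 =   -  758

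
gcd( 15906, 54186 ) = 66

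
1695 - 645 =1050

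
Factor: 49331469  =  3^1 * 11^1 * 173^1 * 8641^1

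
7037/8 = 879 + 5/8 = 879.62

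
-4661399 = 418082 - 5079481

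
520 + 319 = 839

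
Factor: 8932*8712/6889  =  77815584/6889  =  2^5*3^2 * 7^1 * 11^3*29^1*83^(- 2)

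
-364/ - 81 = 4 + 40/81 =4.49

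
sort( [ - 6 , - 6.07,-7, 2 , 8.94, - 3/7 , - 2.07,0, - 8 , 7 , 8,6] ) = [-8, -7, - 6.07, - 6, - 2.07 , - 3/7,  0, 2, 6,7,8 , 8.94 ] 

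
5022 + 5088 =10110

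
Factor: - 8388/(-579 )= 2796/193=2^2*3^1*193^( - 1)*233^1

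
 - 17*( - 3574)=60758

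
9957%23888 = 9957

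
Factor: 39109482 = 2^1* 3^2 *239^1 * 9091^1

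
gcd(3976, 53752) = 8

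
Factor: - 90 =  - 2^1*3^2*5^1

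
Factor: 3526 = 2^1 * 41^1*43^1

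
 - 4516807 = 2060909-6577716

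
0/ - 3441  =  0/1 = - 0.00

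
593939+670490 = 1264429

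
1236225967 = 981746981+254478986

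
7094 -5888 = 1206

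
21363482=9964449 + 11399033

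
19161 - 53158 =-33997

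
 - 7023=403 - 7426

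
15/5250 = 1/350=0.00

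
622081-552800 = 69281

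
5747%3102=2645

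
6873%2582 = 1709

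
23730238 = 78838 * 301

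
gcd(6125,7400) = 25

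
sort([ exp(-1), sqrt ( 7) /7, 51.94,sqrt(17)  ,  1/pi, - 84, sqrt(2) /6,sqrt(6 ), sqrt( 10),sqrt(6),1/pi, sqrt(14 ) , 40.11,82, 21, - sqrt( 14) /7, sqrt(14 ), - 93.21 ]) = [  -  93.21,- 84,- sqrt(14)/7, sqrt( 2)/6,1/pi, 1/pi, exp( - 1), sqrt(7) /7, sqrt (6), sqrt( 6), sqrt(10),sqrt ( 14 ),sqrt (14 ), sqrt(17), 21, 40.11,  51.94, 82] 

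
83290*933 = 77709570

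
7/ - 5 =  - 2 + 3/5 = -1.40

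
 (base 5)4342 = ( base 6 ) 2433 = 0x255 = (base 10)597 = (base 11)4a3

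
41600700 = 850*48942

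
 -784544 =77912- 862456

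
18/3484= 9/1742   =  0.01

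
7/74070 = 7/74070 = 0.00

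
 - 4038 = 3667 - 7705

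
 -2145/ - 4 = 536 + 1/4 = 536.25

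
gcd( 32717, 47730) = 1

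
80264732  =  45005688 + 35259044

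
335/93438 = 335/93438 =0.00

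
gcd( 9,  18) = 9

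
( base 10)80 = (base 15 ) 55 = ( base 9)88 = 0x50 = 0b1010000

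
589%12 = 1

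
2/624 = 1/312 = 0.00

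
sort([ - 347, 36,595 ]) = [ - 347, 36,595]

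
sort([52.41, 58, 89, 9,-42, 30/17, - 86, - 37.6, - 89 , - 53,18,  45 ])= [- 89,  -  86, - 53, - 42, - 37.6, 30/17, 9,18,45, 52.41 , 58,89] 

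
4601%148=13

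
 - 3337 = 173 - 3510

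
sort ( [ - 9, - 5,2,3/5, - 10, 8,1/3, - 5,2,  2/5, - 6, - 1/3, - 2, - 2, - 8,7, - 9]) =[ - 10, - 9, - 9, - 8, - 6, - 5 ,  -  5, - 2, - 2, - 1/3,1/3,2/5,3/5,2 , 2,7, 8] 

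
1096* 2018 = 2211728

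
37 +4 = 41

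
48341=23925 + 24416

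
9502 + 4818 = 14320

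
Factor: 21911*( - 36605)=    - 5^1*7321^1  *  21911^1 = - 802052155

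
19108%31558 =19108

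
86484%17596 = 16100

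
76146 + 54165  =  130311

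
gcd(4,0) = 4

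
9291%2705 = 1176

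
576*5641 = 3249216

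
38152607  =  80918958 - 42766351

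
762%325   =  112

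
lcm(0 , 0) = 0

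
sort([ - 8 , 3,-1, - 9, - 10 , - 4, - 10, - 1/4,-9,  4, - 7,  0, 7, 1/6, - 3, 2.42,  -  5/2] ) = [ - 10 , - 10, - 9, - 9, - 8, - 7,- 4, - 3, - 5/2, - 1, - 1/4, 0 , 1/6,2.42,3, 4, 7 ]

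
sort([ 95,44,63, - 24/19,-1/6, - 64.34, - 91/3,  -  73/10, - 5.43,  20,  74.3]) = [- 64.34, - 91/3, - 73/10,- 5.43, - 24/19,-1/6, 20,44,63,  74.3,95]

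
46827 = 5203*9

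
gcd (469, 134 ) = 67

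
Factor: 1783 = 1783^1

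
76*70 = 5320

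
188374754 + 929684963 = 1118059717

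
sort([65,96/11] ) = [ 96/11, 65] 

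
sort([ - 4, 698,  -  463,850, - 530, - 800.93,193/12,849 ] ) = [ - 800.93,-530, - 463 , - 4,193/12,698,849,  850]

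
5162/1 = 5162  =  5162.00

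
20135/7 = 2876 + 3/7= 2876.43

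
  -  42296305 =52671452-94967757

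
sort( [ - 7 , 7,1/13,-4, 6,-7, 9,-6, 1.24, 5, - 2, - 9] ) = [ - 9, - 7, - 7, - 6, - 4, - 2, 1/13, 1.24, 5,6, 7 , 9 ] 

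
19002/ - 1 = -19002 + 0/1 = - 19002.00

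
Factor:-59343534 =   -  2^1*3^2*3296863^1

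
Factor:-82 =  - 2^1*41^1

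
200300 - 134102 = 66198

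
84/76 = 1 + 2/19 =1.11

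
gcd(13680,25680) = 240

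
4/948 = 1/237= 0.00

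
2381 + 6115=8496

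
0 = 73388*0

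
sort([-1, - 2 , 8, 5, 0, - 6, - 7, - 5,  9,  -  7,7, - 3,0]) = [ - 7,  -  7, - 6, -5, - 3, - 2, - 1  ,  0, 0, 5, 7, 8,9]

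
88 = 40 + 48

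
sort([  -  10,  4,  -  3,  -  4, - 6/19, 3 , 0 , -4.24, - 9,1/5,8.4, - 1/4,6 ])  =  [ - 10, - 9, -4.24,- 4 ,-3, - 6/19, - 1/4,0,1/5,3, 4,  6,  8.4 ]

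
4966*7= 34762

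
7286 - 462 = 6824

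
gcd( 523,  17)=1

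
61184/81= 755 + 29/81 = 755.36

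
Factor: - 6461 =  - 7^1*13^1*71^1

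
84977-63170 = 21807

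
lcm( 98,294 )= 294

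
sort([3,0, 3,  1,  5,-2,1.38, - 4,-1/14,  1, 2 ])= [- 4,-2 ,-1/14, 0,1 , 1,1.38,2,  3, 3,5 ] 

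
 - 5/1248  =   - 5/1248 = - 0.00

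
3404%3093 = 311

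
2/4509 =2/4509 = 0.00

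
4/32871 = 4/32871=0.00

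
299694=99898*3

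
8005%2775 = 2455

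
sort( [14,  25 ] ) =[ 14,25]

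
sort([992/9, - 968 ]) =[ - 968, 992/9]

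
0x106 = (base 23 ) B9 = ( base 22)bk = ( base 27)9J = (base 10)262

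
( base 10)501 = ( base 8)765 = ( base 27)IF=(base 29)H8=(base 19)177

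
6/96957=2/32319 = 0.00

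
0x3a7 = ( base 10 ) 935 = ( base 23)1hf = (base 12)65B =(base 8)1647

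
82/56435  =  82/56435=0.00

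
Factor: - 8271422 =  - 2^1*19^1*41^1 * 5309^1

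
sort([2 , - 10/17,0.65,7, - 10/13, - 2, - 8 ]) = [ - 8, - 2 , - 10/13, - 10/17,0.65,2,  7]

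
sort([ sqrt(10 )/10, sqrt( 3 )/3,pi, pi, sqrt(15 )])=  [sqrt (10)/10,sqrt( 3)/3,pi, pi,  sqrt( 15)] 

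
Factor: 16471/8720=2^( - 4 )*5^( - 1 ) * 7^1*13^1 * 109^( - 1 )*181^1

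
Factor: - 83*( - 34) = 2822 = 2^1*17^1*83^1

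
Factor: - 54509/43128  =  -91/72 = - 2^ ( - 3 )*3^(-2)*7^1*13^1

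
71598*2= 143196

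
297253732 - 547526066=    - 250272334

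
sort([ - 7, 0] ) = [ - 7 , 0]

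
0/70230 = 0 = 0.00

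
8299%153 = 37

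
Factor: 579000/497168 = 375/322 = 2^(-1)*3^1*5^3 * 7^( - 1)*23^( - 1)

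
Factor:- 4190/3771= -10/9 =- 2^1*3^(-2)*5^1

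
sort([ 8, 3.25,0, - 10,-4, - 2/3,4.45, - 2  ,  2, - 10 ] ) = [ - 10, - 10, - 4, - 2, - 2/3, 0, 2, 3.25,4.45, 8]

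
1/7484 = 1/7484 = 0.00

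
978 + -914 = 64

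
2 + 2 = 4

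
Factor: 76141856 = 2^5*7^1*37^1*9187^1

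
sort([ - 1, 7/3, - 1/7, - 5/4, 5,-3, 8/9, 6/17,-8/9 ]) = [ - 3,  -  5/4,  -  1 , - 8/9, - 1/7, 6/17,8/9, 7/3, 5]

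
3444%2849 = 595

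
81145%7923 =1915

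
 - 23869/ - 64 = 23869/64 = 372.95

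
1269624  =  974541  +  295083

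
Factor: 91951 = 91951^1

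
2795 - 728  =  2067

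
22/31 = 22/31 = 0.71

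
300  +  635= 935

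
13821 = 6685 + 7136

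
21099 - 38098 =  - 16999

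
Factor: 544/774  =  2^4*3^(  -  2 )*17^1*43^( - 1) =272/387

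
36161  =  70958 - 34797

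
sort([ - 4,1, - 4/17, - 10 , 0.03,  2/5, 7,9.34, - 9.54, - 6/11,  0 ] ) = [ - 10,-9.54, - 4,  -  6/11,-4/17,0 , 0.03,2/5,1,7, 9.34]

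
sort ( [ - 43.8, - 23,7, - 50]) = [-50,-43.8, - 23,7]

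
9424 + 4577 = 14001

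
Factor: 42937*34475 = 5^2*7^1*197^1*42937^1 = 1480253075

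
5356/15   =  357 + 1/15= 357.07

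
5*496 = 2480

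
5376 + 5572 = 10948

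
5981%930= 401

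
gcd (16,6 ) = 2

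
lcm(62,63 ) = 3906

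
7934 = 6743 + 1191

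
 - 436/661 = - 436/661 = -0.66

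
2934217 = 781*3757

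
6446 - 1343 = 5103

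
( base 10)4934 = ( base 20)C6E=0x1346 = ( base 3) 20202202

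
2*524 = 1048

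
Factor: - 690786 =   -  2^1 *3^2*38377^1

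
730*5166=3771180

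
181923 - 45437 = 136486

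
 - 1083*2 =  - 2166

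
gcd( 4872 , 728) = 56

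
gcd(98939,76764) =1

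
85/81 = 1 + 4/81 = 1.05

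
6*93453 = 560718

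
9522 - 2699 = 6823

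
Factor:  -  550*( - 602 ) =331100=   2^2*5^2*7^1*11^1*43^1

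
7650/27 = 283 + 1/3 = 283.33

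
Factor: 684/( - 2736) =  - 2^ ( - 2) = - 1/4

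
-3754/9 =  - 418 + 8/9 = -417.11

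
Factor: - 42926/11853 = - 2^1 * 3^(-3) * 13^2 * 127^1*439^( - 1)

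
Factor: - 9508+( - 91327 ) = -100835 = -5^1*7^1 * 43^1*67^1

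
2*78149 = 156298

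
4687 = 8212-3525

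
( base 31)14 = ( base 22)1D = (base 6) 55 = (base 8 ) 43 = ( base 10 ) 35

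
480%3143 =480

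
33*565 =18645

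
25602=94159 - 68557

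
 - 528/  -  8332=132/2083 = 0.06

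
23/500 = 23/500 = 0.05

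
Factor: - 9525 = - 3^1*5^2*127^1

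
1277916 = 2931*436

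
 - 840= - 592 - 248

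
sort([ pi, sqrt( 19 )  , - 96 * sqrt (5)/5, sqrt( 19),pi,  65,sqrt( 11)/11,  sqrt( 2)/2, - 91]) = [-91,  -  96*sqrt ( 5 )/5,sqrt( 11)/11,  sqrt( 2) /2, pi,pi, sqrt (19 ),sqrt( 19),65 ]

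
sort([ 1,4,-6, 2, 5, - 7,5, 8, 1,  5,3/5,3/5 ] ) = [ - 7, - 6,3/5, 3/5, 1 , 1, 2,4, 5,5,5,8 ]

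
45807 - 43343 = 2464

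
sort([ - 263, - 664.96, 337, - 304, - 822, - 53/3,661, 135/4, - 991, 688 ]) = [ - 991, - 822, - 664.96, - 304 , - 263, - 53/3 , 135/4, 337 , 661, 688 ] 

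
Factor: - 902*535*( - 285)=137532450=2^1*3^1*5^2*11^1*19^1*41^1 * 107^1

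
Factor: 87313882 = 2^1*811^1*53831^1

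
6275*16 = 100400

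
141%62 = 17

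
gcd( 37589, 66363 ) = 1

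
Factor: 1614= 2^1*3^1*269^1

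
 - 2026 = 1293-3319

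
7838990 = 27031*290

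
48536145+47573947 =96110092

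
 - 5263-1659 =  - 6922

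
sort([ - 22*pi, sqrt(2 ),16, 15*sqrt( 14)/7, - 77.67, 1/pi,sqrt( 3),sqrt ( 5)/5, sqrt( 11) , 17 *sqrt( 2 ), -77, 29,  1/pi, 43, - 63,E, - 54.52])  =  [ - 77.67, - 77, - 22* pi, - 63, - 54.52 , 1/pi, 1/pi, sqrt( 5)/5,sqrt(2),sqrt (3),E, sqrt(11), 15*sqrt( 14)/7, 16,  17*sqrt( 2),  29 , 43] 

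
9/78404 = 9/78404  =  0.00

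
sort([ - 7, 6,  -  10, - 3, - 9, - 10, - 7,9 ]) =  [-10,-10, - 9, - 7, -7, - 3,6,9 ]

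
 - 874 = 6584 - 7458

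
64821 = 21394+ 43427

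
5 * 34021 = 170105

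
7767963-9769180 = -2001217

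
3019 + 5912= 8931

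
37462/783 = 37462/783  =  47.84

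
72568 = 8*9071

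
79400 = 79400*1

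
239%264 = 239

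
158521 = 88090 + 70431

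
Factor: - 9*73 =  - 657  =  -  3^2 * 73^1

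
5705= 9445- 3740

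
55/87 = 55/87 = 0.63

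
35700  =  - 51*( - 700)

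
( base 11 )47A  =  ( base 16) 23B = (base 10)571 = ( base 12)3b7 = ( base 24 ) nj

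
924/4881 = 308/1627 = 0.19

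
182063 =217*839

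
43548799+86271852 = 129820651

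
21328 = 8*2666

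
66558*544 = 36207552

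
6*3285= 19710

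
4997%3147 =1850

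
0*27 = 0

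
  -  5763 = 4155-9918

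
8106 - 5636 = 2470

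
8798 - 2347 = 6451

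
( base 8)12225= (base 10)5269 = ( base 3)21020011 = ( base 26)7KH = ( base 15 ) 1864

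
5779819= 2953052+2826767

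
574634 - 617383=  - 42749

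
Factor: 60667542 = 2^1*3^4*13^1*28807^1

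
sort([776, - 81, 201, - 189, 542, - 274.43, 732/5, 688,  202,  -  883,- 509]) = [ - 883, - 509, - 274.43,-189, - 81,732/5,201,202,542, 688, 776]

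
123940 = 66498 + 57442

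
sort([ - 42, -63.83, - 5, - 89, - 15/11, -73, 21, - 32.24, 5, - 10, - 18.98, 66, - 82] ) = [ - 89,-82, - 73,-63.83 , - 42,  -  32.24, - 18.98,-10,-5 , - 15/11, 5,21,  66] 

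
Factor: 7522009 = 11^1*683819^1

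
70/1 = 70 =70.00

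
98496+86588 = 185084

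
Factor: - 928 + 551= - 377=- 13^1*29^1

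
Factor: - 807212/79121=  - 2^2*89^ ( - 1 )*227^1 = - 908/89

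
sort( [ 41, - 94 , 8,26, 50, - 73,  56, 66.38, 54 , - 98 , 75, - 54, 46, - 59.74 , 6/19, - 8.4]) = [ - 98, - 94, - 73 , - 59.74 , - 54, -8.4, 6/19,8,26,41,  46,50,  54,  56,66.38,75 ] 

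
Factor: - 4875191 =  - 19^1*256589^1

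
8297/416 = 8297/416 = 19.94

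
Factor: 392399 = 7^1*29^1 * 1933^1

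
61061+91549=152610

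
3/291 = 1/97 = 0.01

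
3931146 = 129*30474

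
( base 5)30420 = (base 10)1985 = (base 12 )1195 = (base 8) 3701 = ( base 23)3H7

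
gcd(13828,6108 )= 4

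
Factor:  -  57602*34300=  - 2^3*5^2*7^3 *83^1*347^1  =  -  1975748600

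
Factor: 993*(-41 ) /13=-40713/13 = -3^1*13^ ( - 1 )*41^1*331^1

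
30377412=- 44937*( - 676) 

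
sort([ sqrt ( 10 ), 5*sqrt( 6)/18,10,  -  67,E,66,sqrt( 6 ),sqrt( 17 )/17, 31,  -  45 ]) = [ - 67, - 45,sqrt ( 17) /17, 5*sqrt( 6 ) /18 , sqrt( 6 ),E,sqrt(10),10,31,66]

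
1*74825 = 74825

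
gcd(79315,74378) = 1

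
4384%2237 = 2147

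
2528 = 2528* 1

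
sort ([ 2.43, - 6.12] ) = [ - 6.12,2.43]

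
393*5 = 1965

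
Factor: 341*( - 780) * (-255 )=2^2 * 3^2 * 5^2* 11^1*13^1* 17^1*31^1=67824900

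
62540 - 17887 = 44653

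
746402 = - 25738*( - 29)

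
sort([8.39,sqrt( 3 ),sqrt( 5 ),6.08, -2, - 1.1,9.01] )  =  [ - 2,-1.1, sqrt (3 ), sqrt( 5), 6.08 , 8.39,9.01]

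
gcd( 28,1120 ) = 28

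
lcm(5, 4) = 20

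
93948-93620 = 328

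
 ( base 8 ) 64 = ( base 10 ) 52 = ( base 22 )28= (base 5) 202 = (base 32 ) 1k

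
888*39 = 34632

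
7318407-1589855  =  5728552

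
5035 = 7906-2871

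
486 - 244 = 242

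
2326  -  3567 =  - 1241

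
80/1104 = 5/69 =0.07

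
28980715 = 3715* 7801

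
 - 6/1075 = -1 + 1069/1075 =- 0.01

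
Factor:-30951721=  - 23^1*37^2 * 983^1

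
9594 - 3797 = 5797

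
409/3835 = 409/3835 = 0.11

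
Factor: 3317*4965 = 3^1 * 5^1*31^1*107^1*331^1 = 16468905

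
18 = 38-20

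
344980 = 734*470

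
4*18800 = 75200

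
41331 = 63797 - 22466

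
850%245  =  115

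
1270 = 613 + 657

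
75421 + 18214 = 93635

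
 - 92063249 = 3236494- 95299743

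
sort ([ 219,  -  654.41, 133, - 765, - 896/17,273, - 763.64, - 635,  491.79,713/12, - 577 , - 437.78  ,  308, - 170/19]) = [ - 765, - 763.64, - 654.41  , - 635, - 577, - 437.78, - 896/17, - 170/19,713/12,133, 219, 273,  308 , 491.79]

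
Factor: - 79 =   -  79^1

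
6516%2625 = 1266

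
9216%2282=88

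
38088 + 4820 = 42908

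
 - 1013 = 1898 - 2911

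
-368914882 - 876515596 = -1245430478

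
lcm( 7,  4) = 28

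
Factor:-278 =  - 2^1*139^1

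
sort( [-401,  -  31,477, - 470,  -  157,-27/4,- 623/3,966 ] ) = [- 470,-401,  -  623/3,-157, - 31,-27/4, 477,  966]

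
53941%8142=5089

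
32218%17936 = 14282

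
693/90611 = 693/90611 = 0.01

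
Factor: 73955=5^1*7^1*2113^1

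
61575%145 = 95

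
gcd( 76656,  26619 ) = 3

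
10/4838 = 5/2419 = 0.00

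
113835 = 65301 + 48534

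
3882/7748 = 1941/3874= 0.50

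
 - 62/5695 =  - 1+5633/5695 = -0.01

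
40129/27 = 1486 + 7/27  =  1486.26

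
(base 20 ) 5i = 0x76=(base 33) 3j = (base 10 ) 118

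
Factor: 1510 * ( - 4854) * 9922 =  - 72723695880= -2^3*3^1 * 5^1*11^2*41^1 * 151^1*809^1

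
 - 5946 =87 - 6033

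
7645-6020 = 1625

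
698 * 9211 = 6429278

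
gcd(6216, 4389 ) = 21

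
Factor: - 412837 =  - 293^1*1409^1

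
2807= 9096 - 6289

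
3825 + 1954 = 5779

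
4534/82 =2267/41 = 55.29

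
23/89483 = 23/89483 = 0.00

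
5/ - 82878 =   -  1 + 82873/82878 = - 0.00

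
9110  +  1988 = 11098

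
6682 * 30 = 200460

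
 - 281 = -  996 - - 715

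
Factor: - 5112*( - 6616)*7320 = 247569661440 = 2^9 *3^3*5^1*61^1*71^1*827^1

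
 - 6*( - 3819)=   22914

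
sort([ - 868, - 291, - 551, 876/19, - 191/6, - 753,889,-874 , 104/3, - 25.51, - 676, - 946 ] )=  [ - 946, - 874,-868, - 753, - 676, -551  , - 291, - 191/6 , - 25.51, 104/3, 876/19, 889 ]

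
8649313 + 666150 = 9315463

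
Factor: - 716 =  - 2^2*179^1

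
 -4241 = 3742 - 7983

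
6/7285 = 6/7285=0.00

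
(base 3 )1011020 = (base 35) o3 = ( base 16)34b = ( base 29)102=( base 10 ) 843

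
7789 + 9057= 16846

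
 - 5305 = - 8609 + 3304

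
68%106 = 68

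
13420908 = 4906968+8513940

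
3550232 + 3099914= 6650146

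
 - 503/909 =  - 1+406/909= - 0.55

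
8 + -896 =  - 888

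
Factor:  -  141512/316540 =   -  2^1 * 5^( - 1 ) *17^(-1 ) * 19^1 = -38/85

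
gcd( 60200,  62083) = 7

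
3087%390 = 357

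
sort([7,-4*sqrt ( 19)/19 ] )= [ - 4 * sqrt( 19)/19,7 ] 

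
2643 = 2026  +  617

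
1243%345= 208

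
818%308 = 202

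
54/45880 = 27/22940=0.00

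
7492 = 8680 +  - 1188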